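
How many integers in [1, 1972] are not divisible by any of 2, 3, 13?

|div by 2|=986, |div by 3|=657, |div by 13|=151.
|div by 2&3|=328, |div by 2&13|=75, |div by 3&13|=50, |div by all|=25.
By inclusion-exclusion, divisible by at least one: 986+657+151-328-75-50+25 = 1366.
Not divisible by any: 1972 - 1366.

Final answer: 606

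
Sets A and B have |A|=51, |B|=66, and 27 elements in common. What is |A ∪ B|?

|A union B| = |A| + |B| - |A intersect B| = 51 + 66 - 27.

Final answer: 90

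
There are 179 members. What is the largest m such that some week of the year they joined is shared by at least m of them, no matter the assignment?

There are 52 possible values for week of the year they joined. With 179 members and 52 categories, by pigeonhole: ceiling(179/52).

Final answer: 4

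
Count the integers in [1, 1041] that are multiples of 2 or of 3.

Multiples of 2: 520. Multiples of 3: 347. Of both (lcm=6): 173.
By inclusion-exclusion: 520 + 347 - 173.

Final answer: 694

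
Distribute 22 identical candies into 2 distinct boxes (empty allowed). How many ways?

Stars and bars: C(n+k-1, k-1) = C(23,1).

Final answer: C(23,1) = 23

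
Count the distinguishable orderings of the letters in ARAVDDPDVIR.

Letters (A:2, D:3, I:1, P:1, R:2, V:2). Total letters: 11.
Permutations = 11!/(3! x 2! x 2! x 2!).

Final answer: 831600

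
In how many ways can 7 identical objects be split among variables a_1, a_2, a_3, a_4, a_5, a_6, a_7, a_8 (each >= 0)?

Stars and bars with 7 stars and 7 bars:
C(7+8-1, 8-1) = C(14,7).

Final answer: C(14,7) = 3432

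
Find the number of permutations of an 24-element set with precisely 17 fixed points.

Choose which 17 elements are fixed: C(24,17) = 346104.
Derange the remaining 7 using D(j) = (j-1)(D(j-1) + D(j-2)), D(0)=1, D(1)=0: D(2)=1, D(3)=2, D(4)=9, D(5)=44, D(6)=265, D(7)=1854.
Total: 346104 x 1854.

Final answer: C(24,17) D(7) = 641676816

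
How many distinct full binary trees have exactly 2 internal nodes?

This is a standard Catalan-number count: the answer is C_n. Here n = 2.
C_n = C(2n,n)/(n+1), so C_{2} = C(4,2)/3 = 6/3.

Final answer: C_{2} = 2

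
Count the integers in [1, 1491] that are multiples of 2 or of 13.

Multiples of 2: 745. Multiples of 13: 114. Of both (lcm=26): 57.
By inclusion-exclusion: 745 + 114 - 57.

Final answer: 802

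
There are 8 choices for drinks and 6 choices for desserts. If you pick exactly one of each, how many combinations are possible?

By the multiplication principle: 8 x 6.

Final answer: 48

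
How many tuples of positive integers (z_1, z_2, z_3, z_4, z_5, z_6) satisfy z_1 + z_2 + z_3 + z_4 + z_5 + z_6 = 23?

Substitute z'_i = z_i - 1 (so z'_i >= 0). Then sum z'_i = 23 - 6 = 17.
Stars and bars: C(17+6-1, 6-1) = C(22,5).

Final answer: C(22,5) = 26334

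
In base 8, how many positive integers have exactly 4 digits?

Leading digit: 7 options (nonzero). Other 3 digit(s): 8 options each.
Total: 7 x 8^3.

Final answer: 3584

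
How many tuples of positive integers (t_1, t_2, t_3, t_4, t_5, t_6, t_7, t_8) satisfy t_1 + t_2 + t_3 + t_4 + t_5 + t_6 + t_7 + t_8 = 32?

Substitute t'_i = t_i - 1 (so t'_i >= 0). Then sum t'_i = 32 - 8 = 24.
Stars and bars: C(24+8-1, 8-1) = C(31,7).

Final answer: C(31,7) = 2629575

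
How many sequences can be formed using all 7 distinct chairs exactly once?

The number of ways to arrange 7 distinct objects is 7!.

Final answer: 7! = 5040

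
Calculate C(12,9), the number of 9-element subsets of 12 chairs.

C(12,9) = 12!/(9! x 3!).

Final answer: \binom{12}{9} = 220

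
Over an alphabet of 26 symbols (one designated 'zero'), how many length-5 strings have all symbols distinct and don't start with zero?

The leading digit has 25 choices (anything but zero); the next has 25 (anything but the first), then 24, and so on, one fewer each time.
Total: 25 x 25 x 24 x 23 x 22.

Final answer: 7590000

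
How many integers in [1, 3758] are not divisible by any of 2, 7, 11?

|div by 2|=1879, |div by 7|=536, |div by 11|=341.
|div by 2&7|=268, |div by 2&11|=170, |div by 7&11|=48, |div by all|=24.
By inclusion-exclusion, divisible by at least one: 1879+536+341-268-170-48+24 = 2294.
Not divisible by any: 3758 - 2294.

Final answer: 1464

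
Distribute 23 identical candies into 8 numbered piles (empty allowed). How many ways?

Stars and bars: C(n+k-1, k-1) = C(30,7).

Final answer: C(30,7) = 2035800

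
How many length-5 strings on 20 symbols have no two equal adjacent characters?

First character: 20 choices. Each subsequent: 19 choices (must differ from the previous one).
Total: 20 x 19^4.

Final answer: 20 x 19^{4} = 2606420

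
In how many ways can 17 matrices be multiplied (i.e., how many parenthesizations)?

The structures are counted by the Catalan number C_n. Here n = 17 - 1 = 16.
C_n = C(2n,n) - C(2n,n+1), so C_{16} = C(32,16) - C(32,17) = 601080390 - 565722720.

Final answer: C_{16} = 35357670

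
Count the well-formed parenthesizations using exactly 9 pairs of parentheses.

This is counted by the nth Catalan number C_n. Here n = 9 (pairs).
Using C_0 = 1 and C_(k+1) = C_k x 2(2k+1)/(k+2), build up term by term: C_1=1, C_2=2, C_3=5, C_4=14, C_5=42, C_6=132, C_7=429, C_8=1430, C_9=4862.

Final answer: C_{9} = 4862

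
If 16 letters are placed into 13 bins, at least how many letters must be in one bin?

By the pigeonhole principle: ceiling(16/13).

Final answer: 2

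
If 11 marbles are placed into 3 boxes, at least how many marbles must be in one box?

By the pigeonhole principle: ceiling(11/3).

Final answer: 4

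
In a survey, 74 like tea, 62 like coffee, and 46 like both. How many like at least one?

|A union B| = |A| + |B| - |A intersect B| = 74 + 62 - 46.

Final answer: 90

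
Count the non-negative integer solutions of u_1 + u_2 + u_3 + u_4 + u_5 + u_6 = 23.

Stars and bars with 23 stars and 5 bars:
C(23+6-1, 6-1) = C(28,5).

Final answer: C(28,5) = 98280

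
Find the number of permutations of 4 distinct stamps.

The number of ways to arrange 4 distinct objects is 4!.

Final answer: 4! = 24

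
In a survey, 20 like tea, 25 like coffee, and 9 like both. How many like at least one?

|A union B| = |A| + |B| - |A intersect B| = 20 + 25 - 9.

Final answer: 36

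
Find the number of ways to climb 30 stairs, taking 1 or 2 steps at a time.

Condition on the final move: it is a 1-step (f(n-1) ways to get there) or a 2-step (f(n-2) ways), so f(n) = f(n-1) + f(n-2), with f(1)=1, f(2)=2.
Computing successive values: f(1)=1, f(2)=2, f(3)=3, f(4)=5, f(5)=8, f(6)=13, f(7)=21, f(8)=34, f(9)=55, f(10)=89, f(11)=144, f(12)=233, f(13)=377, f(14)=610, f(15)=987, f(16)=1597, f(17)=2584, f(18)=4181, f(19)=6765, f(20)=10946, f(21)=17711, f(22)=28657, f(23)=46368, f(24)=75025, f(25)=121393, f(26)=196418, f(27)=317811, f(28)=514229, f(29)=832040, f(30)=1346269.

Final answer: 1346269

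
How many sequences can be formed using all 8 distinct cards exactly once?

The number of ways to arrange 8 distinct objects is 8!.

Final answer: 8! = 40320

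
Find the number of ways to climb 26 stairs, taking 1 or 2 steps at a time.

Let f(n) be the number of climbs. Removing the last move (1 or 2 steps) gives f(n) = f(n-1) + f(n-2); base cases f(1)=1, f(2)=2.
Building up term by term: f(1)=1, f(2)=2, f(3)=3, f(4)=5, f(5)=8, f(6)=13, f(7)=21, f(8)=34, f(9)=55, f(10)=89, f(11)=144, f(12)=233, f(13)=377, f(14)=610, f(15)=987, f(16)=1597, f(17)=2584, f(18)=4181, f(19)=6765, f(20)=10946, f(21)=17711, f(22)=28657, f(23)=46368, f(24)=75025, f(25)=121393, f(26)=196418.

Final answer: 196418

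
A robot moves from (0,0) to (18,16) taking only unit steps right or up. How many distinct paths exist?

Each path has 18 right steps and 16 up steps in some order (34 steps total).
Choose which 16 of the 34 steps are up: C(34,16).

Final answer: C(34,16) = 2203961430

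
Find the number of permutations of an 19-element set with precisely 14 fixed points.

Choose which 14 elements are fixed: C(19,14) = 11628.
Derange the remaining 5 using D(j) = (j-1)(D(j-1) + D(j-2)), D(0)=1, D(1)=0: D(2)=1, D(3)=2, D(4)=9, D(5)=44.
Total: 11628 x 44.

Final answer: C(19,14) D(5) = 511632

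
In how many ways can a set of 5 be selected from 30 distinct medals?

C(30,5) = 30!/(5! x 25!).

Final answer: \binom{30}{5} = 142506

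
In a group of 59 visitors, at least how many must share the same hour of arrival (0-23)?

There are 24 possible values for hour of arrival (0-23). With 59 visitors and 24 categories, by pigeonhole: ceiling(59/24).

Final answer: 3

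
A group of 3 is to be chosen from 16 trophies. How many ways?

C(16,3) = 16!/(3! x (16-3)!).

Final answer: C(16,3) = 560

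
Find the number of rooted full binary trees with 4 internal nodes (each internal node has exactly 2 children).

The structures are counted by the Catalan number C_n. Here n = 4.
C_n = C(2n,n) - C(2n,n+1), so C_{4} = C(8,4) - C(8,5) = 70 - 56.

Final answer: C_{4} = 14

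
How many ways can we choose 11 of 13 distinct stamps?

C(13,11) = 13!/(11! x 2!).

Final answer: \binom{13}{11} = 78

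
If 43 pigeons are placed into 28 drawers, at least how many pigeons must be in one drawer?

By the pigeonhole principle: ceiling(43/28).

Final answer: 2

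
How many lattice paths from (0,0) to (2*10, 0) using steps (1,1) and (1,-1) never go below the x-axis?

Total monotonic paths to (10,10): C(20,10) = 184756.
A path is bad iff it touches y = x + 1; reflecting its initial segment maps bad paths bijectively onto all paths to (9,11), of which there are C(20,11) = 167960.
Valid Dyck paths: 184756 - 167960.
(Equivalently, C_{10} = C(20,10)/11 = 184756/11.)

Final answer: C_{10} = 16796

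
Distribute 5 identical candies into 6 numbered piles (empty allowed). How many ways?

Stars and bars: C(n+k-1, k-1) = C(10,5).

Final answer: C(10,5) = 252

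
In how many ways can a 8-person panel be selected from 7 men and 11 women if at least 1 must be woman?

Sum over valid woman counts:
C(11,1)C(7,7) = 11
C(11,2)C(7,6) = 385
C(11,3)C(7,5) = 3465
C(11,4)C(7,4) = 11550
C(11,5)C(7,3) = 16170
C(11,6)C(7,2) = 9702
C(11,7)C(7,1) = 2310
C(11,8)C(7,0) = 165
Total: 11 + 385 + 3465 + 11550 + 16170 + 9702 + 2310 + 165.

Final answer: 43758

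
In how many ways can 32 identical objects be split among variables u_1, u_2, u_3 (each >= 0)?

Stars and bars with 32 stars and 2 bars:
C(32+3-1, 3-1) = C(34,2).

Final answer: C(34,2) = 561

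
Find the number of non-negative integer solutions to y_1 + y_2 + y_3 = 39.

Stars and bars with 39 stars and 2 bars:
C(39+3-1, 3-1) = C(41,2).

Final answer: C(41,2) = 820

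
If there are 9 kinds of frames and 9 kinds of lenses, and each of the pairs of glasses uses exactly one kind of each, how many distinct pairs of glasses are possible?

By the multiplication principle: 9 x 9.

Final answer: 81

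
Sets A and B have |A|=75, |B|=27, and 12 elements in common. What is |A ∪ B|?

|A union B| = |A| + |B| - |A intersect B| = 75 + 27 - 12.

Final answer: 90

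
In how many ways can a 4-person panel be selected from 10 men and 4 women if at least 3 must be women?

Sum over valid woman counts:
C(4,3)C(10,1) = 40
C(4,4)C(10,0) = 1
Total: 40 + 1.

Final answer: 41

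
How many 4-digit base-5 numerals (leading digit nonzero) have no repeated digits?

The leading digit has 4 choices (anything but zero); the next has 4 (anything but the first), then 3, and so on, one fewer each time.
Total: 4 x 4 x 3 x 2.

Final answer: 96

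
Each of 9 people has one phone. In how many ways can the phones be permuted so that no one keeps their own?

Derangements satisfy D(n) = (n-1)(D(n-1) + D(n-2)), starting from D(0)=1, D(1)=0.
D(2) = 1 x (0 + 1) = 1
D(3) = 2 x (1 + 0) = 2
D(4) = 3 x (2 + 1) = 9
D(5) = 4 x (9 + 2) = 44
D(6) = 5 x (44 + 9) = 265
D(7) = 6 x (265 + 44) = 1854
D(8) = 7 x (1854 + 265) = 14833
D(9) = 8 x (D(8) + D(7)) = 8 x (14833 + 1854)

Final answer: D(9) = 133496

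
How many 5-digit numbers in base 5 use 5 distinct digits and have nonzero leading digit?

The leading digit has 4 choices (anything but zero); the next has 4 (anything but the first), then 3, and so on, one fewer each time.
Total: 4 x 4 x 3 x 2 x 1.

Final answer: 96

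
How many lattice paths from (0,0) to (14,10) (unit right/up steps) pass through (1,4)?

Paths (0,0)->(1,4): C(5,4) = 5.
Paths (1,4)->(14,10): C(19,6) = 27132.
By multiplication principle: 5 x 27132.

Final answer: 135660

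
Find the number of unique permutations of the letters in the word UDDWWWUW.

Letters (D:2, U:2, W:4). Total letters: 8.
Permutations = 8!/(4! x 2! x 2!).

Final answer: 420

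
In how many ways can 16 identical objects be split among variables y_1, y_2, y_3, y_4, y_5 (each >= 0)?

Stars and bars with 16 stars and 4 bars:
C(16+5-1, 5-1) = C(20,4).

Final answer: C(20,4) = 4845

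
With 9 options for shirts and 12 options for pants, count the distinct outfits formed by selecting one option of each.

By the multiplication principle: 9 x 12.

Final answer: 108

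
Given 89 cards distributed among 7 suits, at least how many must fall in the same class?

By pigeonhole with 89 objects and 7 categories: ceiling(89/7).

Final answer: 13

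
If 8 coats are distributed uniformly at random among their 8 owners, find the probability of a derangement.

Use the recurrence D(n) = (n-1)(D(n-1) + D(n-2)) with D(0)=1, D(1)=0.
Building up: D(2)=1, D(3)=2, D(4)=9, D(5)=44, D(6)=265, D(7)=1854, D(8)=14833.
Total arrangements: 8! = 40320.
Probability = D(8)/8! = 2119/5760.

Final answer: D(8)/8! = 14833/40320 = 0.367882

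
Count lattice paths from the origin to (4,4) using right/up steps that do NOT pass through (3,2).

Total paths to (4,4): C(8,4) = 70.
Paths through (3,2): C(5,2) x C(3,2) = 30.
Avoiding (3,2): 70 - 30.

Final answer: 40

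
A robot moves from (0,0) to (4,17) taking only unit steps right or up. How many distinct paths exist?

Each path has 4 right steps and 17 up steps in some order (21 steps total).
Choose which 17 of the 21 steps are up: C(21,17).

Final answer: C(21,17) = 5985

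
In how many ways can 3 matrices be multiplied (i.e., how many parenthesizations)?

This is a standard Catalan-number count: the answer is C_n. Here n = 3 - 1 = 2.
Using C_0 = 1 and C_(k+1) = C_k x 2(2k+1)/(k+2), build up term by term: C_1=1, C_2=2.

Final answer: C_{2} = 2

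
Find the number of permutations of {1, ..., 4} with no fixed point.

Derangements satisfy D(n) = (n-1)(D(n-1) + D(n-2)), starting from D(0)=1, D(1)=0.
Building up: D(2)=1, D(3)=2.
D(4) = 3 x (D(3) + D(2)) = 3 x (2 + 1).

Final answer: D(4) = 9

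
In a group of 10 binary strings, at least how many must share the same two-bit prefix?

There are 4 possible values for two-bit prefix. With 10 binary strings and 4 categories, by pigeonhole: ceiling(10/4).

Final answer: 3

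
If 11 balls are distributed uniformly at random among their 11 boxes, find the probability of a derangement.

Derangements satisfy D(n) = (n-1)(D(n-1) + D(n-2)), starting from D(0)=1, D(1)=0.
Building up: D(2)=1, D(3)=2, D(4)=9, D(5)=44, D(6)=265, D(7)=1854, D(8)=14833, D(9)=133496, D(10)=1334961, D(11)=14684570.
Total arrangements: 11! = 39916800.
Probability = D(11)/11! = 1468457/3991680.

Final answer: D(11)/11! = 14684570/39916800 = 0.367879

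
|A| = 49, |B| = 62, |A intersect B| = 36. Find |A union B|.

|A union B| = |A| + |B| - |A intersect B| = 49 + 62 - 36.

Final answer: 75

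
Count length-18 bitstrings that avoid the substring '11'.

Classify by the final bit: ...0 gives a(n-1) strings, ...01 gives a(n-2) strings. Thus a(n) = a(n-1) + a(n-2) with a(1)=2, a(2)=3.
Computing successive values: a(1)=2, a(2)=3, a(3)=5, a(4)=8, a(5)=13, a(6)=21, a(7)=34, a(8)=55, a(9)=89, a(10)=144, a(11)=233, a(12)=377, a(13)=610, a(14)=987, a(15)=1597, a(16)=2584, a(17)=4181, a(18)=6765.

Final answer: 6765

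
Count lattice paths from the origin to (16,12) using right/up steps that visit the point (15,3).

Paths (0,0)->(15,3): C(18,3) = 816.
Paths (15,3)->(16,12): C(10,9) = 10.
By multiplication principle: 816 x 10.

Final answer: 8160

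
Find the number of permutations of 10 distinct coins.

The number of ways to arrange 10 distinct objects is 10!.

Final answer: 10! = 3628800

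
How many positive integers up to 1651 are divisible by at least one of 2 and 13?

Multiples of 2: 825. Multiples of 13: 127. Of both (lcm=26): 63.
By inclusion-exclusion: 825 + 127 - 63.

Final answer: 889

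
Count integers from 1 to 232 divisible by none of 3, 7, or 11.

|div by 3|=77, |div by 7|=33, |div by 11|=21.
|div by 3&7|=11, |div by 3&11|=7, |div by 7&11|=3, |div by all|=1.
By inclusion-exclusion, divisible by at least one: 77+33+21-11-7-3+1 = 111.
Not divisible by any: 232 - 111.

Final answer: 121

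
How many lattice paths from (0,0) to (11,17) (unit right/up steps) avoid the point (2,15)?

Total paths to (11,17): C(28,17) = 21474180.
Paths through (2,15): C(17,15) x C(11,2) = 7480.
Avoiding (2,15): 21474180 - 7480.

Final answer: 21466700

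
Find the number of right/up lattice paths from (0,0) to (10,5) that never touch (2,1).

Total paths to (10,5): C(15,5) = 3003.
Paths through (2,1): C(3,1) x C(12,4) = 1485.
Avoiding (2,1): 3003 - 1485.

Final answer: 1518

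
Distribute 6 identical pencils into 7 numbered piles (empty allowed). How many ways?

Stars and bars: C(n+k-1, k-1) = C(12,6).

Final answer: C(12,6) = 924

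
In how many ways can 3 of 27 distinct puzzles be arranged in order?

P(27,3) = 27!/(27-3)! = 27!/24!.

Final answer: P(27,3) = 17550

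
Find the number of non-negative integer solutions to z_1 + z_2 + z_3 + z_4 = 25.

Stars and bars with 25 stars and 3 bars:
C(25+4-1, 4-1) = C(28,3).

Final answer: C(28,3) = 3276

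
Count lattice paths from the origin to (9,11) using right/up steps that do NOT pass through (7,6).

Total paths to (9,11): C(20,11) = 167960.
Paths through (7,6): C(13,6) x C(7,5) = 36036.
Avoiding (7,6): 167960 - 36036.

Final answer: 131924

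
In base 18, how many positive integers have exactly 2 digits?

Leading digit: 17 options (nonzero). Other 1 digit(s): 18 options each.
Total: 17 x 18^1.

Final answer: 306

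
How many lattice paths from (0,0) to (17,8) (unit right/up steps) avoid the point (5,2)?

Total paths to (17,8): C(25,8) = 1081575.
Paths through (5,2): C(7,2) x C(18,6) = 389844.
Avoiding (5,2): 1081575 - 389844.

Final answer: 691731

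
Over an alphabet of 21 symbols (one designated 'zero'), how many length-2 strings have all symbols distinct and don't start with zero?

First digit: 20 (nonzero). Second: 20 (not first). Third: 19, etc.
Total: 20 x 20.

Final answer: 400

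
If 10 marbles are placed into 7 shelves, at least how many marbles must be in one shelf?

By the pigeonhole principle: ceiling(10/7).

Final answer: 2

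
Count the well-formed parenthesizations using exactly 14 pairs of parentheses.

This is a standard Catalan-number count: the answer is C_n. Here n = 14 (pairs).
C_n = C(2n,n)/(n+1), so C_{14} = C(28,14)/15 = 40116600/15.

Final answer: C_{14} = 2674440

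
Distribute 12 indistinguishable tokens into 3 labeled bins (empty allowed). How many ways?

Stars and bars: C(n+k-1, k-1) = C(14,2).

Final answer: C(14,2) = 91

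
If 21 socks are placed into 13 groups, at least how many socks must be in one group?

By the pigeonhole principle: ceiling(21/13).

Final answer: 2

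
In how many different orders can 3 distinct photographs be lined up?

The number of ways to arrange 3 distinct objects is 3!.

Final answer: 3! = 6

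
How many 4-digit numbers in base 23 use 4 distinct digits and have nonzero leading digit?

The leading digit has 22 choices (anything but zero); the next has 22 (anything but the first), then 21, and so on, one fewer each time.
Total: 22 x 22 x 21 x 20.

Final answer: 203280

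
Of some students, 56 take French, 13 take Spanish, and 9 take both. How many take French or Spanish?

|A union B| = |A| + |B| - |A intersect B| = 56 + 13 - 9.

Final answer: 60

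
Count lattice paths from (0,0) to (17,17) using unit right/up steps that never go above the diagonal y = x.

Total monotonic paths to (17,17): C(34,17) = 2333606220.
A path is bad iff it touches y = x + 1; reflecting its initial segment maps bad paths bijectively onto all paths to (16,18), of which there are C(34,18) = 2203961430.
Valid Dyck paths: 2333606220 - 2203961430.
(These counts are the Catalan numbers.)

Final answer: C_{17} = 129644790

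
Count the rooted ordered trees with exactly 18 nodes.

This is counted by the nth Catalan number C_n. Here n = 18 - 1 = 17.
C_n = C(2n,n) - C(2n,n+1), so C_{17} = C(34,17) - C(34,18) = 2333606220 - 2203961430.

Final answer: C_{17} = 129644790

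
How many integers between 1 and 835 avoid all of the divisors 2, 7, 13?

|div by 2|=417, |div by 7|=119, |div by 13|=64.
|div by 2&7|=59, |div by 2&13|=32, |div by 7&13|=9, |div by all|=4.
By inclusion-exclusion, divisible by at least one: 417+119+64-59-32-9+4 = 504.
Not divisible by any: 835 - 504.

Final answer: 331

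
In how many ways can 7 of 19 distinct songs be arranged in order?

P(19,7) = 19!/(19-7)! = 19!/12!.

Final answer: P(19,7) = 253955520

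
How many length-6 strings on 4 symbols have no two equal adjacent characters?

First character: 4 choices. Each subsequent: 3 choices (must differ from the previous one).
Total: 4 x 3^5.

Final answer: 4 x 3^{5} = 972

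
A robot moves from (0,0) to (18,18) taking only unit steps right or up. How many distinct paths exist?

Each path has 18 right steps and 18 up steps in some order (36 steps total).
Choose which 18 of the 36 steps are up: C(36,18).

Final answer: C(36,18) = 9075135300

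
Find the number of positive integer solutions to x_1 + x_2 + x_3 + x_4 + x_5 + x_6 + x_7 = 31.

Substitute x'_i = x_i - 1 (so x'_i >= 0). Then sum x'_i = 31 - 7 = 24.
Stars and bars: C(24+7-1, 7-1) = C(30,6).

Final answer: C(30,6) = 593775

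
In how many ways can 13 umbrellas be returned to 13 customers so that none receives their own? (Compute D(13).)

D(n) = (n-1)(D(n-1) + D(n-2)), D(0)=1, D(1)=0.
D(2) = 1 x (0 + 1) = 1
D(3) = 2 x (1 + 0) = 2
D(4) = 3 x (2 + 1) = 9
D(5) = 4 x (9 + 2) = 44
D(6) = 5 x (44 + 9) = 265
D(7) = 6 x (265 + 44) = 1854
D(8) = 7 x (1854 + 265) = 14833
D(9) = 8 x (14833 + 1854) = 133496
D(10) = 9 x (133496 + 14833) = 1334961
D(11) = 10 x (1334961 + 133496) = 14684570
D(12) = 11 x (14684570 + 1334961) = 176214841
D(13) = 12 x (D(12) + D(11)) = 12 x (176214841 + 14684570)

Final answer: D(13) = 2290792932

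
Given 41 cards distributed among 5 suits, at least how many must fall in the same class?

By pigeonhole with 41 objects and 5 categories: ceiling(41/5).

Final answer: 9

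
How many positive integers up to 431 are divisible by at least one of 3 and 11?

Multiples of 3: 143. Multiples of 11: 39. Of both (lcm=33): 13.
By inclusion-exclusion: 143 + 39 - 13.

Final answer: 169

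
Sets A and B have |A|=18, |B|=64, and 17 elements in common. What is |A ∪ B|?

|A union B| = |A| + |B| - |A intersect B| = 18 + 64 - 17.

Final answer: 65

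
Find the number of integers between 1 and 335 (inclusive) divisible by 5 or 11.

Multiples of 5: 67. Multiples of 11: 30. Of both (lcm=55): 6.
By inclusion-exclusion: 67 + 30 - 6.

Final answer: 91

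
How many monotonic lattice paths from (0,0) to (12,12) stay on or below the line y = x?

Total monotonic paths to (12,12): C(24,12) = 2704156.
Reflecting each bad path at its first crossing gives a bijection with paths to (11,13): C(24,13) = 2496144.
Valid Dyck paths: 2704156 - 2496144.
(These counts are the Catalan numbers.)

Final answer: C_{12} = 208012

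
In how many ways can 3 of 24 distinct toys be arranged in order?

P(24,3) = 24!/(24-3)! = 24!/21!.

Final answer: P(24,3) = 12144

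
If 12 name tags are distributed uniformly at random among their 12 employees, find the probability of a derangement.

D(n) = (n-1)(D(n-1) + D(n-2)), D(0)=1, D(1)=0.
Building up: D(2)=1, D(3)=2, D(4)=9, D(5)=44, D(6)=265, D(7)=1854, D(8)=14833, D(9)=133496, D(10)=1334961, D(11)=14684570, D(12)=176214841.
Total arrangements: 12! = 479001600.
Probability = D(12)/12! = 16019531/43545600.

Final answer: D(12)/12! = 176214841/479001600 = 0.367879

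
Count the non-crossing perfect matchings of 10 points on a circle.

The structures are counted by the Catalan number C_n. Here n = 10/2 = 5.
C_n = (2n)!/(n!(n+1)!), so C_{5} = 10!/(5! x 6!) = C(10,5)/6 = 252/6.

Final answer: C_{5} = 42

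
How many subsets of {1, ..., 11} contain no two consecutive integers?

Let a(n) count such subsets of {1, ..., n}. Either n is excluded (a(n-1) ways) or n is included, forcing n-1 out (a(n-2) ways), so a(n) = a(n-1) + a(n-2) with a(1)=2, a(2)=3.
Building up term by term: a(1)=2, a(2)=3, a(3)=5, a(4)=8, a(5)=13, a(6)=21, a(7)=34, a(8)=55, a(9)=89, a(10)=144, a(11)=233.

Final answer: 233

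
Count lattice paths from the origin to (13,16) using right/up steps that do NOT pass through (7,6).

Total paths to (13,16): C(29,16) = 67863915.
Paths through (7,6): C(13,6) x C(16,10) = 13741728.
Avoiding (7,6): 67863915 - 13741728.

Final answer: 54122187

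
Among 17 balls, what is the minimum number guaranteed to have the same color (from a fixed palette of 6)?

There are 6 possible values for color (from a fixed palette of 6). With 17 balls and 6 categories, by pigeonhole: ceiling(17/6).

Final answer: 3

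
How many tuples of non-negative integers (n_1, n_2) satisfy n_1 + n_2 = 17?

Stars and bars with 17 stars and 1 bars:
C(17+2-1, 2-1) = C(18,1).

Final answer: C(18,1) = 18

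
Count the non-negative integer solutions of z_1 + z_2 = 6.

Stars and bars with 6 stars and 1 bars:
C(6+2-1, 2-1) = C(7,1).

Final answer: C(7,1) = 7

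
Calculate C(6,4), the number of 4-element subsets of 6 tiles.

C(6,4) = 6!/(4! x (6-4)!).

Final answer: C(6,4) = 15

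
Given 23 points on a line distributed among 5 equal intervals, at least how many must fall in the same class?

By pigeonhole with 23 objects and 5 categories: ceiling(23/5).

Final answer: 5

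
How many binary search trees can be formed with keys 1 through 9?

This is a standard Catalan-number count: the answer is C_n. Here n = 9.
C_n = C(2n,n)/(n+1), so C_{9} = C(18,9)/10 = 48620/10.

Final answer: C_{9} = 4862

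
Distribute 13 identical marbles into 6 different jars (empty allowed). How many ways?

Stars and bars: C(n+k-1, k-1) = C(18,5).

Final answer: C(18,5) = 8568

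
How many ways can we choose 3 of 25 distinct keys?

C(25,3) = 25!/(3! x 22!).

Final answer: \binom{25}{3} = 2300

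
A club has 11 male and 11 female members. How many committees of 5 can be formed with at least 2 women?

Sum over valid woman counts:
C(11,2)C(11,3) = 9075
C(11,3)C(11,2) = 9075
C(11,4)C(11,1) = 3630
C(11,5)C(11,0) = 462
Total: 9075 + 9075 + 3630 + 462.

Final answer: 22242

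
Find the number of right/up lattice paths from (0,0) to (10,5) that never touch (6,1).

Total paths to (10,5): C(15,5) = 3003.
Paths through (6,1): C(7,1) x C(8,4) = 490.
Avoiding (6,1): 3003 - 490.

Final answer: 2513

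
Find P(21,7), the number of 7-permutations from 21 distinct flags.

P(21,7) = 21!/(21-7)! = 21!/14!.

Final answer: P(21,7) = 586051200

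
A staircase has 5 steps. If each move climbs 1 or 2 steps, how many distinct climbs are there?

Let f(n) be the number of climbs. Removing the last move (1 or 2 steps) gives f(n) = f(n-1) + f(n-2); base cases f(1)=1, f(2)=2.
Iterating the recurrence: f(1)=1, f(2)=2, f(3)=3, f(4)=5, f(5)=8.

Final answer: 8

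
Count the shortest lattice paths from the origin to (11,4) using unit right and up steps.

Each path has 11 right steps and 4 up steps in some order (15 steps total).
Choose which 4 of the 15 steps are up: C(15,4).

Final answer: C(15,4) = 1365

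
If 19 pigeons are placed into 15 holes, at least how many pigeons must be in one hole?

By the pigeonhole principle: ceiling(19/15).

Final answer: 2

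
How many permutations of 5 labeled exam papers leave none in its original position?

D(n) = (n-1)(D(n-1) + D(n-2)), D(0)=1, D(1)=0.
D(2) = 1 x (0 + 1) = 1
D(3) = 2 x (1 + 0) = 2
D(4) = 3 x (2 + 1) = 9
D(5) = 4 x (D(4) + D(3)) = 4 x (9 + 2)

Final answer: D(5) = 44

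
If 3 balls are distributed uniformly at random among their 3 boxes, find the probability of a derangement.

Derangements satisfy D(n) = (n-1)(D(n-1) + D(n-2)), starting from D(0)=1, D(1)=0.
Building up: D(2)=1, D(3)=2.
Total arrangements: 3! = 6.
Probability = D(3)/3! = 1/3.

Final answer: D(3)/3! = 2/6 = 0.333333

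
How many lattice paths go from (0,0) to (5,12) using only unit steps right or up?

Each path has 5 right steps and 12 up steps in some order (17 steps total).
Choose which 12 of the 17 steps are up: C(17,12).

Final answer: C(17,12) = 6188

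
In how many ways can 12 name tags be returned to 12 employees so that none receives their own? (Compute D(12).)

D(n) = (n-1)(D(n-1) + D(n-2)), D(0)=1, D(1)=0.
D(2) = 1 x (0 + 1) = 1
D(3) = 2 x (1 + 0) = 2
D(4) = 3 x (2 + 1) = 9
D(5) = 4 x (9 + 2) = 44
D(6) = 5 x (44 + 9) = 265
D(7) = 6 x (265 + 44) = 1854
D(8) = 7 x (1854 + 265) = 14833
D(9) = 8 x (14833 + 1854) = 133496
D(10) = 9 x (133496 + 14833) = 1334961
D(11) = 10 x (1334961 + 133496) = 14684570
D(12) = 11 x (D(11) + D(10)) = 11 x (14684570 + 1334961)

Final answer: D(12) = 176214841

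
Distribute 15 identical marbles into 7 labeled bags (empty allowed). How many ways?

Stars and bars: C(n+k-1, k-1) = C(21,6).

Final answer: C(21,6) = 54264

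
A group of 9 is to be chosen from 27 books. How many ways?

C(27,9) = 27!/(9! x 18!).

Final answer: \binom{27}{9} = 4686825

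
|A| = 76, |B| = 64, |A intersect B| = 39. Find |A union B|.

|A union B| = |A| + |B| - |A intersect B| = 76 + 64 - 39.

Final answer: 101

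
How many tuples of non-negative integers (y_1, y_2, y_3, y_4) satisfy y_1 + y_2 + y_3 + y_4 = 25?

Stars and bars with 25 stars and 3 bars:
C(25+4-1, 4-1) = C(28,3).

Final answer: C(28,3) = 3276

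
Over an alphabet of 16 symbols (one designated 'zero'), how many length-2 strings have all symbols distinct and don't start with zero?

The leading digit has 15 choices (anything but zero); the next has 15 (anything but the first), then 14, and so on, one fewer each time.
Total: 15 x 15.

Final answer: 225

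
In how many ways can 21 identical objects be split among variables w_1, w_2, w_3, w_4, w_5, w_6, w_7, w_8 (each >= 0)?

Stars and bars with 21 stars and 7 bars:
C(21+8-1, 8-1) = C(28,7).

Final answer: C(28,7) = 1184040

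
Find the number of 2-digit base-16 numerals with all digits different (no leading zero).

The leading digit has 15 choices (anything but zero); the next has 15 (anything but the first), then 14, and so on, one fewer each time.
Total: 15 x 15.

Final answer: 225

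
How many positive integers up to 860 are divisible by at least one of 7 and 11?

Multiples of 7: 122. Multiples of 11: 78. Of both (lcm=77): 11.
By inclusion-exclusion: 122 + 78 - 11.

Final answer: 189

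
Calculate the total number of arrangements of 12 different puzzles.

The number of ways to arrange 12 distinct objects is 12!.

Final answer: 12! = 479001600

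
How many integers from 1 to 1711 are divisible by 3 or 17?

Multiples of 3: 570. Multiples of 17: 100. Of both (lcm=51): 33.
By inclusion-exclusion: 570 + 100 - 33.

Final answer: 637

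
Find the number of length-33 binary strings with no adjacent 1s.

Classify by the final bit: ...0 gives a(n-1) strings, ...01 gives a(n-2) strings. Thus a(n) = a(n-1) + a(n-2) with a(1)=2, a(2)=3.
Iterating the recurrence: a(1)=2, a(2)=3, a(3)=5, a(4)=8, a(5)=13, a(6)=21, a(7)=34, a(8)=55, a(9)=89, a(10)=144, a(11)=233, a(12)=377, a(13)=610, a(14)=987, a(15)=1597, a(16)=2584, a(17)=4181, a(18)=6765, a(19)=10946, a(20)=17711, a(21)=28657, a(22)=46368, a(23)=75025, a(24)=121393, a(25)=196418, a(26)=317811, a(27)=514229, a(28)=832040, a(29)=1346269, a(30)=2178309, a(31)=3524578, a(32)=5702887, a(33)=9227465.

Final answer: 9227465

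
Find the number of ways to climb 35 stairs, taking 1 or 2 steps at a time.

Let f(n) be the number of climbs. Removing the last move (1 or 2 steps) gives f(n) = f(n-1) + f(n-2); base cases f(1)=1, f(2)=2.
Building up term by term: f(1)=1, f(2)=2, f(3)=3, f(4)=5, f(5)=8, f(6)=13, f(7)=21, f(8)=34, f(9)=55, f(10)=89, f(11)=144, f(12)=233, f(13)=377, f(14)=610, f(15)=987, f(16)=1597, f(17)=2584, f(18)=4181, f(19)=6765, f(20)=10946, f(21)=17711, f(22)=28657, f(23)=46368, f(24)=75025, f(25)=121393, f(26)=196418, f(27)=317811, f(28)=514229, f(29)=832040, f(30)=1346269, f(31)=2178309, f(32)=3524578, f(33)=5702887, f(34)=9227465, f(35)=14930352.

Final answer: 14930352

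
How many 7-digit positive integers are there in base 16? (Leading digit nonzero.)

Leading digit: 15 options (nonzero). Other 6 digit(s): 16 options each.
Total: 15 x 16^6.

Final answer: 251658240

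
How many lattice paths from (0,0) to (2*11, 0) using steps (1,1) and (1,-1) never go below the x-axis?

Total monotonic paths to (11,11): C(22,11) = 705432.
By the reflection principle, paths that go above the diagonal number C(22,12) = 646646.
Valid Dyck paths: 705432 - 646646.
(Equivalently, C_{11} = C(22,11)/12 = 705432/12.)

Final answer: C_{11} = 58786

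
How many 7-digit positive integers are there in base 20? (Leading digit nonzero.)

Leading digit: 19 options (nonzero). Other 6 digit(s): 20 options each.
Total: 19 x 20^6.

Final answer: 1216000000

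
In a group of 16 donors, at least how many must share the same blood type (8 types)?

There are 8 possible values for blood type (8 types). With 16 donors and 8 categories, by pigeonhole: ceiling(16/8).

Final answer: 2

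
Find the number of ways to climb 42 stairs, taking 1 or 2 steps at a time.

Let f(n) be the number of climbs. Removing the last move (1 or 2 steps) gives f(n) = f(n-1) + f(n-2); base cases f(1)=1, f(2)=2.
Iterating the recurrence: f(1)=1, f(2)=2, f(3)=3, f(4)=5, f(5)=8, f(6)=13, f(7)=21, f(8)=34, f(9)=55, f(10)=89, f(11)=144, f(12)=233, f(13)=377, f(14)=610, f(15)=987, f(16)=1597, f(17)=2584, f(18)=4181, f(19)=6765, f(20)=10946, f(21)=17711, f(22)=28657, f(23)=46368, f(24)=75025, f(25)=121393, f(26)=196418, f(27)=317811, f(28)=514229, f(29)=832040, f(30)=1346269, f(31)=2178309, f(32)=3524578, f(33)=5702887, f(34)=9227465, f(35)=14930352, f(36)=24157817, f(37)=39088169, f(38)=63245986, f(39)=102334155, f(40)=165580141, f(41)=267914296, f(42)=433494437.

Final answer: 433494437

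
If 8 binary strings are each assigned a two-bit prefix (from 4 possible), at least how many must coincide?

There are 4 possible values for two-bit prefix. With 8 binary strings and 4 categories, by pigeonhole: ceiling(8/4).

Final answer: 2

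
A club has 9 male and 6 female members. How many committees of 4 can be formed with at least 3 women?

Sum over valid woman counts:
C(6,3)C(9,1) = 180
C(6,4)C(9,0) = 15
Total: 180 + 15.

Final answer: 195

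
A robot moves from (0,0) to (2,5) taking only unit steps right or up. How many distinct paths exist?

Each path has 2 right steps and 5 up steps in some order (7 steps total).
Choose which 5 of the 7 steps are up: C(7,5).

Final answer: C(7,5) = 21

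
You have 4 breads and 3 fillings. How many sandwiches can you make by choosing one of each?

By the multiplication principle: 4 x 3.

Final answer: 12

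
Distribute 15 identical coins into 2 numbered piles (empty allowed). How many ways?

Stars and bars: C(n+k-1, k-1) = C(16,1).

Final answer: C(16,1) = 16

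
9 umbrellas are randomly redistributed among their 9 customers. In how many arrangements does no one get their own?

D(n) = (n-1)(D(n-1) + D(n-2)), D(0)=1, D(1)=0.
D(2) = 1 x (0 + 1) = 1
D(3) = 2 x (1 + 0) = 2
D(4) = 3 x (2 + 1) = 9
D(5) = 4 x (9 + 2) = 44
D(6) = 5 x (44 + 9) = 265
D(7) = 6 x (265 + 44) = 1854
D(8) = 7 x (1854 + 265) = 14833
D(9) = 8 x (D(8) + D(7)) = 8 x (14833 + 1854)

Final answer: D(9) = 133496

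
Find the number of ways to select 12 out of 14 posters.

C(14,12) = 14!/(12! x 2!).

Final answer: \binom{14}{12} = 91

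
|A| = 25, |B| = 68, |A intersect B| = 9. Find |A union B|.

|A union B| = |A| + |B| - |A intersect B| = 25 + 68 - 9.

Final answer: 84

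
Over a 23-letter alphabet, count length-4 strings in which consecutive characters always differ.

Let g(n) count such strings. g(1) = 23, and each valid string of length n-1 extends in 22 ways (any symbol but the last), so g(n) = 22 g(n-1).
Total: g(4) = 23 x 22^3.

Final answer: 23 x 22^{3} = 244904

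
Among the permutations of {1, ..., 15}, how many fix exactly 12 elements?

Choose which 12 elements are fixed: C(15,12) = 455.
Derange the remaining 3 using D(j) = (j-1)(D(j-1) + D(j-2)), D(0)=1, D(1)=0: D(2)=1, D(3)=2.
Total: 455 x 2.

Final answer: C(15,12) D(3) = 910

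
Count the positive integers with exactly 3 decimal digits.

The leading digit cannot be 0 (9 options); the other 2 digits can be anything (10 options each).
Total: 9 x 10^2.

Final answer: 900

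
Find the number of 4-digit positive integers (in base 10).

First digit: 9 choices (1-9). Each of the remaining 3 digits: 10 choices.
Total: 9 x 10^3.

Final answer: 9000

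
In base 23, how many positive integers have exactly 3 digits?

In base 23, the leading digit has 22 choices (1..22); each of the remaining 2 digits has 23 choices.
Total: 22 x 23^2.

Final answer: 11638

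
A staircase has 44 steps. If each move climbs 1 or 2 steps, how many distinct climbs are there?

Let f(n) count the ways. The last step is size 1 or 2, so f(n) = f(n-1) + f(n-2) with f(1)=1, f(2)=2.
Building up term by term: f(1)=1, f(2)=2, f(3)=3, f(4)=5, f(5)=8, f(6)=13, f(7)=21, f(8)=34, f(9)=55, f(10)=89, f(11)=144, f(12)=233, f(13)=377, f(14)=610, f(15)=987, f(16)=1597, f(17)=2584, f(18)=4181, f(19)=6765, f(20)=10946, f(21)=17711, f(22)=28657, f(23)=46368, f(24)=75025, f(25)=121393, f(26)=196418, f(27)=317811, f(28)=514229, f(29)=832040, f(30)=1346269, f(31)=2178309, f(32)=3524578, f(33)=5702887, f(34)=9227465, f(35)=14930352, f(36)=24157817, f(37)=39088169, f(38)=63245986, f(39)=102334155, f(40)=165580141, f(41)=267914296, f(42)=433494437, f(43)=701408733, f(44)=1134903170.

Final answer: 1134903170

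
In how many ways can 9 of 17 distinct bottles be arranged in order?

P(17,9) = 17!/(17-9)! = 17!/8!.

Final answer: P(17,9) = 8821612800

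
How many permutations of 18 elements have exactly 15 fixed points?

Choose which 15 elements are fixed: C(18,15) = 816.
Derange the remaining 3 using D(j) = (j-1)(D(j-1) + D(j-2)), D(0)=1, D(1)=0: D(2)=1, D(3)=2.
Total: 816 x 2.

Final answer: C(18,15) D(3) = 1632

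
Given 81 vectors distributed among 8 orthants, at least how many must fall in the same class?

By pigeonhole with 81 objects and 8 categories: ceiling(81/8).

Final answer: 11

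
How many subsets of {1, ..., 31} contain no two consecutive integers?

Let a(n) count such subsets of {1, ..., n}. Either n is excluded (a(n-1) ways) or n is included, forcing n-1 out (a(n-2) ways), so a(n) = a(n-1) + a(n-2) with a(1)=2, a(2)=3.
Building up term by term: a(1)=2, a(2)=3, a(3)=5, a(4)=8, a(5)=13, a(6)=21, a(7)=34, a(8)=55, a(9)=89, a(10)=144, a(11)=233, a(12)=377, a(13)=610, a(14)=987, a(15)=1597, a(16)=2584, a(17)=4181, a(18)=6765, a(19)=10946, a(20)=17711, a(21)=28657, a(22)=46368, a(23)=75025, a(24)=121393, a(25)=196418, a(26)=317811, a(27)=514229, a(28)=832040, a(29)=1346269, a(30)=2178309, a(31)=3524578.

Final answer: 3524578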